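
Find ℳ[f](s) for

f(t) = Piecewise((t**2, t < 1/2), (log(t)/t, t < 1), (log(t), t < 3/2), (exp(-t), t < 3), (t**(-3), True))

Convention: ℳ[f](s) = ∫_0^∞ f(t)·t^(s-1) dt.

integrate the 5 segments split at 1/2, 1, 3/2, 3, then add the results
the [0, 1/2) slice contributes ∫ t**2·t^(s-1) dt
segment [1/2, 1) carries log(t)/t; integrate it
on [1, 3/2) integrate f = log(t) against the kernel
segment [3/2, 3) carries exp(-t); integrate it
[3, ∞) adds the kernel integral of t**(-3)

(108*2**s*s**2*(s - 3)*(s + 2)*(s**2 - 2*s + 1)*uppergamma(s, 3/2) - 108*2**s*s**2*(s - 3)*(s + 2)*(s**2 - 2*s + 1)*uppergamma(s, 3) - 108*2**s*s**2*(s - 3)*(s + 2) + 108*2**s*(s - 3)*(s + 2)*(s**2 - 2*s + 1) - 108*3**s*s*(s - 3)*(s + 2)*(s**2 - 2*s + 1)*log(2) + 108*3**s*s*(s - 3)*(s + 2)*(s**2 - 2*s + 1)*log(3) - 108*3**s*(s - 3)*(s + 2)*(s**2 - 2*s + 1) - 4*6**s*s**2*(s + 2)*(s**2 - 2*s + 1) + 216*s**3*(s - 3)*(s + 2)*log(2) - 216*s**2*(s - 3)*(s + 2)*log(2) + 216*s**2*(s - 3)*(s + 2) + 27*s**2*(s - 3)*(s**2 - 2*s + 1))/(108*2**s*s**2*(s - 3)*(s + 2)*(s**2 - 2*s + 1))
  -2 < Re(s) < 3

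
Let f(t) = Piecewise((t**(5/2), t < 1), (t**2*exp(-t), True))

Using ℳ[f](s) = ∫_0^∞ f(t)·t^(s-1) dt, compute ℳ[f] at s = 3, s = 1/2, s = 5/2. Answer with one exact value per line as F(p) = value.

reversing the shared t-power: sqrt(t) on [0, 1); exp(-t) on [1, ∞)
slice at 1, transform all 2 pieces, and sum them
segment 0 to 1 holds t**(5/2); add its integral
the [1, ∞) slice contributes ∫ t**2*exp(-t)·t^(s-1) dt

F(3) = 2/11 + 65*exp(-1)
F(1/2) = (E*(9*sqrt(pi)*erfc(1) + 4) + 30)*exp(-1)/12
F(5/2) = (E*(16 + 525*sqrt(pi)*erfc(1)) + 2110)*exp(-1)/80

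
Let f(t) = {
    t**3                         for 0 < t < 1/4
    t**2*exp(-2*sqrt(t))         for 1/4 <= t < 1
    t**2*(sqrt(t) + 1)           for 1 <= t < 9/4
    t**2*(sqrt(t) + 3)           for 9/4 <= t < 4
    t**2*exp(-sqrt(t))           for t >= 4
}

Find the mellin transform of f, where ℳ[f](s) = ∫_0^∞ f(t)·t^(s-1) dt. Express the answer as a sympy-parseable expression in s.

(10240*2**(4*s)*(s + 2)*(s + 3) + 3072*2**(4*s)*(s + 3) + 128*2**(2*s)*(s + 2)*(s + 3)*(2*s + 5)*uppergamma(2*s + 4, 2) - 256*2**(2*s)*(s + 2)*(s + 3) - 64*2**(2*s)*(s + 3) - 1296*3**(2*s)*(s + 2)*(s + 3) - 648*3**(2*s)*(s + 3) + 8*(s + 2)*(s + 3)*(2*s + 5)*uppergamma(2*s + 4, 1) - 8*(s + 2)*(s + 3)*(2*s + 5)*uppergamma(2*s + 4, 2) + (s + 2)*(2*s + 5))/(64*2**(2*s)*(s + 2)*(s + 3)*(2*s + 5))
  Re(s) > -3

peel off the shared t-power: t on [0, 1/4); exp(-2*sqrt(t)) on [1/4, 1); sqrt(t) + 1 on [1, 9/4); …
reversing the power substitution: t**2 on [0, 1/2); exp(-2*t) on [1/2, 1); t + 1 on [1, 3/2); …
split f at 1/4, 1, 9/4, 4: ℳ[f](s) collects 5 kernel integrals
∫ t**3·t^(s-1) over [0, 1/4)
on [1/4, 1) integrate f = t**2*exp(-2*sqrt(t)) against the kernel
for t in [1, 9/4): the term is ∫ t**2*(sqrt(t) + 1)·t^(s-1)
on [9/4, 4): add ∫ t**2*(sqrt(t) + 3)·t^(s-1) dt
∫ t**2*exp(-sqrt(t))·t^(s-1) over [4, ∞)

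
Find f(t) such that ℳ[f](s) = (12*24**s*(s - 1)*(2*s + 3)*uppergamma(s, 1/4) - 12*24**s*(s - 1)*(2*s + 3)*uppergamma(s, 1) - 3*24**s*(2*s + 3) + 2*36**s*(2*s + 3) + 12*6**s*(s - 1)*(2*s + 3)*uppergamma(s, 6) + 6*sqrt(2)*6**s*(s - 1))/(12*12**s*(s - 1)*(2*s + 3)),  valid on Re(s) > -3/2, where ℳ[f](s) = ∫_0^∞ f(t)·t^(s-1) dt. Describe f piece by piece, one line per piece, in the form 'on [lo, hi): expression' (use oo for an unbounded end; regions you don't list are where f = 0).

linearity at 1/2, 2, 3 turns ℳ[f](s) into 4 summed integrals
∫ over [0, 1/2) of t**(3/2)·t^(s-1) joins the sum
over [1/2, 2), the kernel integral of exp(-t/2) enters the sum
segment 2 to 3 holds 1/(2*t); add its integral
segment [3, ∞) carries exp(-2*t); integrate it

on [0, 1/2): t**(3/2)
on [1/2, 2): exp(-t/2)
on [2, 3): 1/(2*t)
on [3, oo): exp(-2*t)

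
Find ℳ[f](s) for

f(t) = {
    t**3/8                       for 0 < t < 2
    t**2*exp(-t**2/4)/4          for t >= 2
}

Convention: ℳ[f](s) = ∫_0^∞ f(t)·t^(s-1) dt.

remove the common scale on t first: t**3 on [0, 1); t**2*exp(-t**2) on [1, ∞)
back out the power substitution: t**(3/2) on [0, 1); t*exp(-t) on [1, ∞)
reversing the shared t-power: sqrt(t) on [0, 1); exp(-t) on [1, ∞)
treat the 2 regions marked off by 2 separately and sum
the [0, 2) slice contributes ∫ t**3/8·t^(s-1) dt
the [2, ∞) slice contributes ∫ t**2*exp(-t**2/4)/4·t^(s-1) dt

2**s*((s + 3)*uppergamma(s/2 + 1, 1) + 2)/(2*(s + 3))
  Re(s) > -3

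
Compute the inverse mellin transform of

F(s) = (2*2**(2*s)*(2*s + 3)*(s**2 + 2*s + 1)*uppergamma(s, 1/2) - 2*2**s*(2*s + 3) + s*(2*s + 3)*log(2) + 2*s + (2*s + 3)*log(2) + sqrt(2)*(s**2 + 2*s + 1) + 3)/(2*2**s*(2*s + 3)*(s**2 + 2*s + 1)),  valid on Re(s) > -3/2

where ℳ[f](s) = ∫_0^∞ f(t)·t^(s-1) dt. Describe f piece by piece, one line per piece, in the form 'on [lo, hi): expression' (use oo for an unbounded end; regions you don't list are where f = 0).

on [0, 1/2): t**(3/2)
on [1/2, 1): t*log(t)
on [1, oo): exp(-t/2)

along the cuts 1/2, 1, ℳ[f](s) splits into 3 integrals
segment 0 to 1/2 holds t**(3/2); add its integral
[1/2, 1) adds the kernel integral of t*log(t)
the [1, ∞) slice contributes ∫ exp(-t/2)·t^(s-1) dt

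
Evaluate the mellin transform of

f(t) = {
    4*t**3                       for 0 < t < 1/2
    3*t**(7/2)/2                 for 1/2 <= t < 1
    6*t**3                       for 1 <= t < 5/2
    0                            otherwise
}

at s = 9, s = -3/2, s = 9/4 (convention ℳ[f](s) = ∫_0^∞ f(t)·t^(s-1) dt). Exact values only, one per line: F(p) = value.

f breaks at 1/2, 1 into 3 integrals to sum
∫ over [0, 1/2) of 4*t**3·t^(s-1) joins the sum
over [1/2, 1), the kernel integral of 3*t**(7/2)/2 enters the sum
∫ 6*t**3·t^(s-1) over [1, 5/2)

F(9) = 18310313453/614400 - 3*sqrt(2)/204800
F(-3/2) = -55/16 + 2*sqrt(2)/3 + 5*sqrt(10)
F(9/4) = -142/161 - 3*2**(1/4)/736 + 2**(3/4)/84 + 3125*2**(3/4)*5**(1/4)/56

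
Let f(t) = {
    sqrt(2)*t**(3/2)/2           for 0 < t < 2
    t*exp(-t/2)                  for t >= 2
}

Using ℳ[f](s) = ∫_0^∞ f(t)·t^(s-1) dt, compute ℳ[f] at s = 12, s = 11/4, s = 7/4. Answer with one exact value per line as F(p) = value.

F(12) = 16384/27 + 10666486538240*exp(-1)
F(11/4) = 2**(3/4)*(32/17 + 8*uppergamma(15/4, 1))
F(7/4) = 2**(3/4)*(16/13 + 4*uppergamma(11/4, 1))

undo the shared t-power: sqrt(2)*t**(5/2)/2 on [0, 2); t**2*exp(-t/2) on [2, ∞)
undo the shared t-power: sqrt(2)*sqrt(t)/2 on [0, 2); exp(-t/2) on [2, ∞)
invert the common scale on t to get sqrt(t) on [0, 1); exp(-t) on [1, ∞)
along the cuts 2, ℳ[f](s) splits into 2 integrals
the [0, 2) slice contributes ∫ sqrt(2)*t**(3/2)/2·t^(s-1) dt
the [2, ∞) slice contributes ∫ t*exp(-t/2)·t^(s-1) dt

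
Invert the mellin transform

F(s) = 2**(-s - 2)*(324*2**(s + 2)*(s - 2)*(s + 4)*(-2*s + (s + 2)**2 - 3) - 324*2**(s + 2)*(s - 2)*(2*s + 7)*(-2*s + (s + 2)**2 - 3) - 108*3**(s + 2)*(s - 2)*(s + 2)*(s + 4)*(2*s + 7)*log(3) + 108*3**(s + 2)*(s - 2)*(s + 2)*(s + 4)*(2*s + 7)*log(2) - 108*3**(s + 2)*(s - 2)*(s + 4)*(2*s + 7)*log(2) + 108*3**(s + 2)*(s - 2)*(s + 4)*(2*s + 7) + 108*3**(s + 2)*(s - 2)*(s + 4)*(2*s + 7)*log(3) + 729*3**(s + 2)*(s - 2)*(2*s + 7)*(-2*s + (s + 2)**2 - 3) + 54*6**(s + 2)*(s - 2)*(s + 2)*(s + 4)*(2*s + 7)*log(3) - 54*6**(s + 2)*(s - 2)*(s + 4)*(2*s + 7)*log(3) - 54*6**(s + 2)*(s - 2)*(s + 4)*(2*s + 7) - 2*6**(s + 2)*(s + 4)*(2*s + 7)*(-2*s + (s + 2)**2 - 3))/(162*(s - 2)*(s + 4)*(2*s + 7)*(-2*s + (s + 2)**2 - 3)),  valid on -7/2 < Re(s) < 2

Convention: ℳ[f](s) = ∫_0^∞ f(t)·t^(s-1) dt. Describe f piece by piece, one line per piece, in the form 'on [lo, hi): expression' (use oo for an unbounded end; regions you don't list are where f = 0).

on [0, 1): t**(7/2)
on [1, 3/2): 2*t**4
on [3/2, 3): t*log(t)
on [3, oo): t**(-2)

undo the shared t-power: t**(5/2) on [0, 1); 2*t**3 on [1, 3/2); log(t) on [3/2, 3); …
reversing the shared t-power: t**(3/2) on [0, 1); 2*t**2 on [1, 3/2); log(t)/t on [3/2, 3); …
linearity at 1, 3/2, 3 turns ℳ[f](s) into 4 summed integrals
between 0 and 1 the integrand is t**(7/2)·t^(s-1)
segment 1 to 3/2 holds 2*t**4; add its integral
segment 3/2 to 3 holds t*log(t); add its integral
the [3, ∞) slice contributes ∫ t**(-2)·t^(s-1) dt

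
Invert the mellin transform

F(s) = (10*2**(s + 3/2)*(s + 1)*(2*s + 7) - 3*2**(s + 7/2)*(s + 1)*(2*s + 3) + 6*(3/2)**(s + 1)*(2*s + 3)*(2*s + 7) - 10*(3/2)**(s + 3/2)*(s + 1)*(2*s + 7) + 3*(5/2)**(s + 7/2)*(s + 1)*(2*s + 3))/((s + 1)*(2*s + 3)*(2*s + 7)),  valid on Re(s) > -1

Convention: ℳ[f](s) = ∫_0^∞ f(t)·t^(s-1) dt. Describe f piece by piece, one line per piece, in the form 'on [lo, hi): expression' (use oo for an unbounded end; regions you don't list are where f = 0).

on [0, 3/2): 6*t
on [3/2, 2): 5*t**(3/2)
on [2, 5/2): 3*t**(7/2)/2

the 3 pieces separated at 3/2, 2 each add one integral
over [0, 3/2), the kernel integral of 6*t enters the sum
segment 3/2 to 2 holds 5*t**(3/2); add its integral
segment [2, 5/2) carries 3*t**(7/2)/2; integrate it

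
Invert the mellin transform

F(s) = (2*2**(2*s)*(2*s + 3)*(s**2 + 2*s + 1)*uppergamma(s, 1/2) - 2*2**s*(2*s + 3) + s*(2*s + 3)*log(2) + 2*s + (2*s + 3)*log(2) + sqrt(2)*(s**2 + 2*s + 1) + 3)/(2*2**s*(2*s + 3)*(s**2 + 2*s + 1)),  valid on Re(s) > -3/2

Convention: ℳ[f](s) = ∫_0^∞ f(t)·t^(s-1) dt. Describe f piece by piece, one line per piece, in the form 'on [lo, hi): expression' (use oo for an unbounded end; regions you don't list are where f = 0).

on [0, 1/2): t**(3/2)
on [1/2, 1): t*log(t)
on [1, oo): exp(-t/2)

along the cuts 1/2, 1, ℳ[f](s) splits into 3 integrals
the [0, 1/2) slice contributes ∫ t**(3/2)·t^(s-1) dt
piece [1/2, 1): integrate t*log(t) against the kernel
[1, ∞) adds the kernel integral of exp(-t/2)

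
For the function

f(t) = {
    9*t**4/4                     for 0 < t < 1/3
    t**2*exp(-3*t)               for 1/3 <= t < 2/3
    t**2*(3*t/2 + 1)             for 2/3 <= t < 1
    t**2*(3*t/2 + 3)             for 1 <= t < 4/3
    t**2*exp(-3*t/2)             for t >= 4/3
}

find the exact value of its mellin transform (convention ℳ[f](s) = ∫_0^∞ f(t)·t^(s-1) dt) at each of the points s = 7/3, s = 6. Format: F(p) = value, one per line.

F(7/3) = 3**(2/3)*(-36936*3**(1/3) - 6612*2**(1/3) - 988*uppergamma(13/3, 2) + 39 + 988*uppergamma(13/3, 1) + 15808*2**(1/3)*uppergamma(13/3, 2) + 269952*2**(2/3))/240084
F(6) = (4932000*E + 13477999*exp(2) + 3414960000)*exp(-2)/2361960

reversing the shared t-power: 9*t**2/4 on [0, 1/3); exp(-3*t) on [1/3, 2/3); 3*t/2 + 1 on [2/3, 1); …
back out the common scale on t: t**2 on [0, 1/2); exp(-2*t) on [1/2, 1); t + 1 on [1, 3/2); …
summing 5 kernel integrals split by 1/3, 2/3, 1, 4/3 yields ℳ[f](s)
segment 0 to 1/3 holds 9*t**4/4; add its integral
for t in [1/3, 2/3): the term is ∫ t**2*exp(-3*t)·t^(s-1)
over [2/3, 1), the kernel integral of t**2*(3*t/2 + 1) enters the sum
∫ over [1, 4/3) of t**2*(3*t/2 + 3)·t^(s-1) joins the sum
between 4/3 and ∞ the integrand is t**2*exp(-3*t/2)·t^(s-1)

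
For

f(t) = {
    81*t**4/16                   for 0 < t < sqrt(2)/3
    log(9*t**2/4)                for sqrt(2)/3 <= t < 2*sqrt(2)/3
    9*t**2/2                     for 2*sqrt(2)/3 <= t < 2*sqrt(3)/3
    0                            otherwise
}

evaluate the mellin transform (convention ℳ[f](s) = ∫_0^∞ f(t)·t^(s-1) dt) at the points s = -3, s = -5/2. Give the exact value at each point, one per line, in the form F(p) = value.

peel off the common scale on t: t**4 on [0, sqrt(2)/2); log(t**2) on [sqrt(2)/2, sqrt(2)); 2*t**2 on [sqrt(2), sqrt(3))
reversing the power substitution: t**2 on [0, 1/2); log(t) on [1/2, 2); 2*t on [2, 3)
cuts at sqrt(2)/3, 2*sqrt(2)/3: linearity sums the 3 kernel integrals
piece [0, sqrt(2)/3): integrate 81*t**4/16 against the kernel
piece [sqrt(2)/3, 2*sqrt(2)/3): integrate log(9*t**2/4) against the kernel
over [2*sqrt(2)/3, 2*sqrt(3)/3), the kernel integral of 9*t**2/2 enters the sum

F(-3) = 3*sqrt(2)*(-12*sqrt(6) - 27*log(2) + 68)/32
F(-5/2) = 3*2**(3/4)*sqrt(3)*(-100*6**(3/4) - log(2**(15*sqrt(2) + 120)) + 146 + 288*sqrt(2))/400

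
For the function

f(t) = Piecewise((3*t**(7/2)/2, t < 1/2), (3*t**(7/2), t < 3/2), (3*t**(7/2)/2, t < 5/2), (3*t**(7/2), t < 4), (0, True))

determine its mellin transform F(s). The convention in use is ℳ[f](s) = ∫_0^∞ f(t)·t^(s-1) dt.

3*(-2**(-s - 7/2) + (3/2)**(s + 7/2) + 2*4**(s + 7/2) - (5/2)**(s + 7/2))/(2*s + 7)
  Re(s) > -7/2

treat the 4 regions marked off by 1/2, 3/2, 5/2 separately and sum
piece [0, 1/2): integrate 3*t**(7/2)/2 against the kernel
for t in [1/2, 3/2): the term is ∫ 3*t**(7/2)·t^(s-1)
on [3/2, 5/2) integrate f = 3*t**(7/2)/2 against the kernel
[5/2, 4) adds the kernel integral of 3*t**(7/2)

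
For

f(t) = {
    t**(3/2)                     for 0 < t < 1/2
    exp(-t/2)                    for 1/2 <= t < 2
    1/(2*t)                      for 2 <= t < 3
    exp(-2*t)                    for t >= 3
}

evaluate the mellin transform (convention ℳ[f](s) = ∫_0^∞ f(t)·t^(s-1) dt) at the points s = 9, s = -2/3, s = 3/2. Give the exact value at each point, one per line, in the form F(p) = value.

F(9) = -56115712*exp(-1) + sqrt(2)/21504 + 107667*exp(-6)/4 + 6305/16 + 3392923553*exp(-1/4)/128
F(-2/3) = -2**(1/3)*uppergamma(-2/3, 1)/2 - 3**(1/3)/30 + 2**(2/3)*uppergamma(-2/3, 6) + 3*2**(1/3)/40 + 3*2**(1/6)/5 + 2**(1/3)*uppergamma(-2/3, 1/4)/2
F(3/2) = -sqrt(2) - 2*sqrt(2)*exp(-1) - sqrt(2)*sqrt(pi)*erfc(1) + sqrt(2)*sqrt(pi)*erfc(sqrt(6))/8 + sqrt(3)*exp(-6)/2 + 1/24 + sqrt(2)*exp(-1/4) + sqrt(2)*sqrt(pi)*erfc(1/2) + sqrt(3)

decompose at 1/2, 2, 3; ℳ[f](s) sums the 4 pieces' integrals
between 0 and 1/2 the integrand is t**(3/2)·t^(s-1)
on [1/2, 2): add ∫ exp(-t/2)·t^(s-1) dt
segment [2, 3) carries 1/(2*t); integrate it
between 3 and ∞ the integrand is exp(-2*t)·t^(s-1)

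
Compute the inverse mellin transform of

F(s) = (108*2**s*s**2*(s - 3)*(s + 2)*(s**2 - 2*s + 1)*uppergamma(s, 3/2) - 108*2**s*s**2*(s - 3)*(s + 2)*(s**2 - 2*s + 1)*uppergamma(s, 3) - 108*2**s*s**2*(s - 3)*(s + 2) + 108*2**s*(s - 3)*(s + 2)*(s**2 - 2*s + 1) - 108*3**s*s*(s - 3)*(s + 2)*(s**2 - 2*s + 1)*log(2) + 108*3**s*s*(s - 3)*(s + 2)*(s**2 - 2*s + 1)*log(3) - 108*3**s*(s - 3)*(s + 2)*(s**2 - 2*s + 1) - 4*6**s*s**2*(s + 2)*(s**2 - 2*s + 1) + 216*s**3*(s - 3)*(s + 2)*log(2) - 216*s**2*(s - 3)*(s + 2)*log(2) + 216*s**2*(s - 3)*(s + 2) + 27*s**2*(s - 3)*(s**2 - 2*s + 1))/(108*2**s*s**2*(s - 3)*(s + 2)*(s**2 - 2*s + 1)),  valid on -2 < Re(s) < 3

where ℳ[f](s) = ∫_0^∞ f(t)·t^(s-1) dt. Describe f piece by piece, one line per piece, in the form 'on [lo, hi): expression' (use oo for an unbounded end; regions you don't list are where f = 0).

split f at 1/2, 1, 3/2, 3: ℳ[f](s) collects 5 kernel integrals
on [0, 1/2) integrate f = t**2 against the kernel
the [1/2, 1) slice contributes ∫ log(t)/t·t^(s-1) dt
over [1, 3/2), the kernel integral of log(t) enters the sum
∫ exp(-t)·t^(s-1) over [3/2, 3)
segment [3, ∞) carries t**(-3); integrate it

on [0, 1/2): t**2
on [1/2, 1): log(t)/t
on [1, 3/2): log(t)
on [3/2, 3): exp(-t)
on [3, oo): t**(-3)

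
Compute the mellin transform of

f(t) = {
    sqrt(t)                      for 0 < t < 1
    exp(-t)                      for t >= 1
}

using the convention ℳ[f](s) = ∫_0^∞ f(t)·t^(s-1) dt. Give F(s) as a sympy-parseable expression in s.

((2*s + 1)*uppergamma(s, 1) + 2)/(2*s + 1)
  Re(s) > -1/2

integrate the 2 segments split at 1, then add the results
piece [0, 1): integrate sqrt(t) against the kernel
segment [1, ∞) carries exp(-t); integrate it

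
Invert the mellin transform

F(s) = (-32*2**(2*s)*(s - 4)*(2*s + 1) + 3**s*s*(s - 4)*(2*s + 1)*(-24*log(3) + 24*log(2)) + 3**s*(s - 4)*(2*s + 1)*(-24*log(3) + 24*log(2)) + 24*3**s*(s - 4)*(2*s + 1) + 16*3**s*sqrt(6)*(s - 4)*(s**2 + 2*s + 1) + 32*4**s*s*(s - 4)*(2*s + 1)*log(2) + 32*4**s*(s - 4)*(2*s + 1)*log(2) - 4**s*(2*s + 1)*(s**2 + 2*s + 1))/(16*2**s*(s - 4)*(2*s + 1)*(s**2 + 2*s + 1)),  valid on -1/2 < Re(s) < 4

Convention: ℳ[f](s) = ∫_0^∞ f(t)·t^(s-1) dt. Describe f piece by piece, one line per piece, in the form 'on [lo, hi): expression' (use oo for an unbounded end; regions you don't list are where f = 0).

on [0, 3/2): sqrt(t)
on [3/2, 2): t*log(t)
on [2, oo): t**(-4)

summing 3 kernel integrals split by 3/2, 2 yields ℳ[f](s)
[0, 3/2) adds the kernel integral of sqrt(t)
the [3/2, 2) slice contributes ∫ t*log(t)·t^(s-1) dt
for t in [2, ∞): the term is ∫ t**(-4)·t^(s-1)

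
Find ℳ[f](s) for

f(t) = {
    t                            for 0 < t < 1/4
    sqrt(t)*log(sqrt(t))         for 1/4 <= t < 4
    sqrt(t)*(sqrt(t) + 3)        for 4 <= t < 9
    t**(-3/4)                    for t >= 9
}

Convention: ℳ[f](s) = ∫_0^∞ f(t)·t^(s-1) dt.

invert the power substitution to get t**2 on [0, 1/2); t*log(t) on [1/2, 2); t*(t + 3) on [2, 3); …
strip the shared t-power: t**3 on [0, 1/2); t**2*log(t) on [1/2, 2); t**2*(t + 3) on [2, 3); …
the shared t-power comes off first: t on [0, 1/2); log(t) on [1/2, 2); t + 3 on [2, 3); …
linearity at 1/4, 4, 9 turns ℳ[f](s) into 4 summed integrals
on [0, 1/4): add ∫ t·t^(s-1) dt
segment 1/4 to 4 holds sqrt(t)*log(sqrt(t)); add its integral
over [4, 9), the kernel integral of sqrt(t)*(sqrt(t) + 3) enters the sum
on [9, ∞) integrate f = t**(-3/4) against the kernel

2**(-2*s - 1)*(-270*2**(4*s + 2)*(2*s + 1)**2*(4*s - 3) + 54*2**(4*s + 2)*(2*s + 1)*(2*s + 2)*(4*s - 3)*log(2) - 162*2**(4*s + 2)*(2*s + 1)*(4*s - 3) - 54*2**(4*s + 2)*(2*s + 2)*(4*s - 3) - 4*sqrt(3)*6**(2*s + 1)*(2*s + 1)**2*(2*s + 2) + 324*6**(2*s + 1)*(2*s + 1)**2*(4*s - 3) + 162*6**(2*s + 1)*(2*s + 1)*(4*s - 3) + 27*(2*s + 1)**2*(4*s - 3) + 54*(2*s + 1)*(2*s + 2)*(4*s - 3)*log(2) + (4*s - 3)*(108*s + 108))/(27*(2*s + 1)**2*(2*s + 2)*(4*s - 3))
  -1 < Re(s) < 3/4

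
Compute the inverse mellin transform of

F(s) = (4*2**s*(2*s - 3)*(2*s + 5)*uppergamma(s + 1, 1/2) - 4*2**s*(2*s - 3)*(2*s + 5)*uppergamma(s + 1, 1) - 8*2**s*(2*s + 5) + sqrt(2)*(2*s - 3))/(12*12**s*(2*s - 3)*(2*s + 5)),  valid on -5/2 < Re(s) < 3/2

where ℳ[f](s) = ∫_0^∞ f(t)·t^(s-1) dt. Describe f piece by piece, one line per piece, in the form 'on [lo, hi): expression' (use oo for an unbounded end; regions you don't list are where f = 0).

on [0, 1/12): 12*sqrt(6)*t**(5/2)
on [1/12, 1/6): 2*t*exp(-6*t)
on [1/6, oo): sqrt(6)/(108*t**(3/2))

back out the common scale on t: 3*sqrt(3)*t**(5/2) on [0, 1/6); t*exp(-3*t) on [1/6, 1/3); sqrt(3)/(27*t**(3/2)) on [1/3, ∞)
the shared t-power comes off first: 3*sqrt(3)*t**(3/2) on [0, 1/6); exp(-3*t) on [1/6, 1/3); sqrt(3)/(27*t**(5/2)) on [1/3, ∞)
the common scale on t comes off first: t**(3/2) on [0, 1/2); exp(-t) on [1/2, 1); t**(-5/2) on [1, ∞)
f breaks at 1/12, 1/6 into 3 integrals to sum
∫ 12*sqrt(6)*t**(5/2)·t^(s-1) over [0, 1/12)
between 1/12 and 1/6 the integrand is 2*t*exp(-6*t)·t^(s-1)
between 1/6 and ∞ the integrand is sqrt(6)/(108*t**(3/2))·t^(s-1)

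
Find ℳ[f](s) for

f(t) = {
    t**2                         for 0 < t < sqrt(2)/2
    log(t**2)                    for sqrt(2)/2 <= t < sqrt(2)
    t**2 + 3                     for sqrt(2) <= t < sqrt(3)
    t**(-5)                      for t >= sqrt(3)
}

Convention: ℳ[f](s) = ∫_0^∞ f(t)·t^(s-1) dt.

(-135*2**s*s**2*(s - 5)/2 + 27*2**s*s*(s/2 + 1)*(s - 5)*log(2) - 81*2**s*s*(s - 5) - 54*2**s*(s/2 + 1)*(s - 5) - sqrt(3)*6**(s/2)*s**2*(s/2 + 1) + 81*6**(s/2)*s**2*(s - 5) + 81*6**(s/2)*s*(s - 5) + 27*s**2*(s - 5)/4 + 27*s*(s/2 + 1)*(s - 5)*log(2) + (s - 5)*(27*s + 54))/(27*2**(s/2)*s**2*(s/2 + 1)*(s - 5))
  -2 < Re(s) < 5

peel off the power substitution: t on [0, 1/2); log(t) on [1/2, 2); t + 3 on [2, 3); …
linearity at sqrt(2)/2, sqrt(2), sqrt(3) turns ℳ[f](s) into 4 summed integrals
on [0, sqrt(2)/2): add ∫ t**2·t^(s-1) dt
segment sqrt(2)/2 to sqrt(2) holds log(t**2); add its integral
segment [sqrt(2), sqrt(3)) carries (t**2 + 3); integrate it
on [sqrt(3), ∞) integrate f = t**(-5) against the kernel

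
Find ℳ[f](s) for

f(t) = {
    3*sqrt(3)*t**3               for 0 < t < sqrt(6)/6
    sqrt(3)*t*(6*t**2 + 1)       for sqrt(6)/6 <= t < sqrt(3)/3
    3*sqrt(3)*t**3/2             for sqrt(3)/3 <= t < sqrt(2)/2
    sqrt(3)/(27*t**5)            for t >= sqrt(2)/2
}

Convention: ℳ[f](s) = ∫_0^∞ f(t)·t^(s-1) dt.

undo the power substitution: 3*sqrt(3)*t**(3/2) on [0, 1/6); sqrt(3)*sqrt(t)*(6*t + 1) on [1/6, 1/3); 3*sqrt(3)*t**(3/2)/2 on [1/3, 1/2); …
reversing the common scale on t: t**(3/2) on [0, 1/2); sqrt(t)*(2*t + 1) on [1/2, 1); t**(3/2)/2 on [1, 3/2); …
the shared t-power comes off first: t on [0, 1/2); 2*t + 1 on [1/2, 1); t/2 on [1, 3/2); …
along the cuts sqrt(6)/6, sqrt(3)/3, sqrt(2)/2, ℳ[f](s) splits into 4 integrals
∫ 3*sqrt(3)*t**3·t^(s-1) over [0, sqrt(6)/6)
on [sqrt(6)/6, sqrt(3)/3) integrate f = sqrt(3)*t*(6*t**2 + 1) against the kernel
∫ over [sqrt(3)/3, sqrt(2)/2) of 3*sqrt(3)*t**3/2·t^(s-1) joins the sum
on [sqrt(2)/2, ∞) integrate f = sqrt(3)/(27*t**5) against the kernel

2**(-s/2 - 5/2)*(sqrt(3)/3)**s*(135*2**(s/2 + 3/2)*(s - 5)*(s + 1) + 27*2**(s/2 + 7/2)*(s - 5) - 32*3**(s/2 + 1/2)*(s + 1)*(s + 3) + 3**(s/2 + 9/2)*(s - 5)*(s + 1) - 216*s - 162*(s - 5)*(s + 1) + 1080)/(27*(s - 5)*(s + 1)*(s + 3))
  -3 < Re(s) < 5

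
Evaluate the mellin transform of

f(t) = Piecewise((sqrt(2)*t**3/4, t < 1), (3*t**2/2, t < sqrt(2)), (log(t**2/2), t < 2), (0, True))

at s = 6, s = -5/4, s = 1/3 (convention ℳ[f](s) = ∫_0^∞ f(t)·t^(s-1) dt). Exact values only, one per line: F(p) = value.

F(6) = -43/144 + sqrt(2)/36 + 32*log(2)/3
F(-5/4) = -2 - 8*2**(3/4)/25 - 2**(3/4)*log(2)/5 + sqrt(2)/7 + 66*2**(3/8)/25
F(1/3) = -18*2**(1/3) - 9/14 + 3*sqrt(2)/40 + 3*2**(1/3)*log(2) + 135*2**(1/6)/7

peel off the power substitution: sqrt(2)*t**(3/2)/4 on [0, 1); 3*t/2 on [1, 2); log(t/2) on [2, 4)
reversing the common scale on t: t**(3/2) on [0, 1/2); 3*t on [1/2, 1); log(t) on [1, 2)
decompose at 1, sqrt(2); ℳ[f](s) sums the 3 pieces' integrals
on [0, 1) integrate f = sqrt(2)*t**3/4 against the kernel
over [1, sqrt(2)), the kernel integral of 3*t**2/2 enters the sum
over [sqrt(2), 2), the kernel integral of log(t**2/2) enters the sum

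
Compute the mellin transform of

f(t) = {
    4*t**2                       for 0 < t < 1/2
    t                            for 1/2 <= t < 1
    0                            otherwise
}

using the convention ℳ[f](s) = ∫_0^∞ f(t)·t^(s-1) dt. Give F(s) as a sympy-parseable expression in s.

(2*2**s*(s + 2) + s)/(2*2**s*(s + 1)*(s + 2))
  Re(s) > -2

invert the common scale on t to get t**2 on [0, 1); t/2 on [1, 2)
peel off the shared t-power: t on [0, 1); 1/2 on [1, 2)
split f at 1/2: ℳ[f](s) collects 2 kernel integrals
piece [0, 1/2): integrate 4*t**2 against the kernel
for t in [1/2, 1): the term is ∫ t·t^(s-1)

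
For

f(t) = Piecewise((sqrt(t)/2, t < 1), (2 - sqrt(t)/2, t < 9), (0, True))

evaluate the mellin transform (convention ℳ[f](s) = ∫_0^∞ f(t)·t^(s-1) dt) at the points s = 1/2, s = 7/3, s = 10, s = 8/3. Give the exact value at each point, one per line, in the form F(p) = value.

F(1/2) = 9/2
F(7/3) = -60/119 + 3159*3**(2/3)/119
F(10) = 4184141279/21
F(8/3) = -33/76 + 5103*3**(1/3)/76

remove the common scale on t first: sqrt(2)*sqrt(t)/2 on [0, 1/2); -sqrt(2)*sqrt(t)/2 + 2 on [1/2, 9/2)
peel off the common scale on t: sqrt(t) on [0, 1/4); 2 - sqrt(t) on [1/4, 9/4)
strip the power substitution: t on [0, 1/2); 2 - t on [1/2, 3/2)
breakpoints 1: one integral from each of the 2 segments
piece [0, 1): integrate sqrt(t)/2 against the kernel
[1, 9) adds the kernel integral of (2 - sqrt(t)/2)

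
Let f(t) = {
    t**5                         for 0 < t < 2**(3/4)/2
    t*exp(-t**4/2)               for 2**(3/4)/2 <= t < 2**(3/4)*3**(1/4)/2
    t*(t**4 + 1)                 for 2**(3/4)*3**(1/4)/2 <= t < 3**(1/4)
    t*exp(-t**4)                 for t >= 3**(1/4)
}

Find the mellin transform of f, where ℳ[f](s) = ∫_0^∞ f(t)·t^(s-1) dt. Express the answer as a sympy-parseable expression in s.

remove the shared t-power first: t**4 on [0, 2**(3/4)/2); exp(-t**4/2) on [2**(3/4)/2, 2**(3/4)*3**(1/4)/2); t**4 + 1 on [2**(3/4)*3**(1/4)/2, 3**(1/4)); …
reversing the power substitution: t**2 on [0, sqrt(2)/2); exp(-t**2/2) on [sqrt(2)/2, sqrt(6)/2); t**2 + 1 on [sqrt(6)/2, sqrt(3)); …
peel off the power substitution: t on [0, 1/2); exp(-t/2) on [1/2, 3/2); t + 1 on [3/2, 3); …
f breaks at 2**(3/4)/2, 2**(3/4)*3**(1/4)/2, 3**(1/4) into 4 integrals to sum
the [0, 2**(3/4)/2) slice contributes ∫ t**5·t^(s-1) dt
over [2**(3/4)/2, 2**(3/4)*3**(1/4)/2), the kernel integral of t*exp(-t**4/2) enters the sum
segment 2**(3/4)*3**(1/4)/2 to 3**(1/4) holds t*(t**4 + 1); add its integral
on [3**(1/4), ∞): add ∫ t*exp(-t**4)·t^(s-1) dt

2**(3/4 - s/4)*(2**(s/4 + 1/4)*(s + 1)*(s + 5)*uppergamma(s/4 + 1/4, 3) + 2**(s/2 + 1/2)*(s + 1)*(s + 5)*uppergamma(s/4 + 1/4, 1/4) - 2**(s/2 + 1/2)*(s + 1)*(s + 5)*uppergamma(s/4 + 1/4, 3/4) - 10*3**(s/4 + 1/4)*(s + 1) - 16*3**(s/4 + 1/4) + 16*6**(s/4 + 1/4)*(s + 1) + 16*6**(s/4 + 1/4) + 2*s + 2)/(8*(s + 1)*(s + 5))
  Re(s) > -5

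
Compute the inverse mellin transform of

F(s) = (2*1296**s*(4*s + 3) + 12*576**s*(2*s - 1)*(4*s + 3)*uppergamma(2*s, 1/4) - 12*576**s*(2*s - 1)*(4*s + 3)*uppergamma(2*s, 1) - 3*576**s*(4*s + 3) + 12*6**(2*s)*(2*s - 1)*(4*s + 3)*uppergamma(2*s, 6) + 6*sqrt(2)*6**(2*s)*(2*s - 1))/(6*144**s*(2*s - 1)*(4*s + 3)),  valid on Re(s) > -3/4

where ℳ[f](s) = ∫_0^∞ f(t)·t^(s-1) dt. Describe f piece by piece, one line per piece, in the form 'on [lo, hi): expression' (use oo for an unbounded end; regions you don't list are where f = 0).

on [0, 1/4): t**(3/4)
on [1/4, 4): exp(-sqrt(t)/2)
on [4, 9): 1/(2*sqrt(t))
on [9, oo): exp(-2*sqrt(t))

back out the power substitution: t**(3/2) on [0, 1/2); exp(-t/2) on [1/2, 2); 1/(2*t) on [2, 3); …
slice at 1/4, 4, 9, transform all 4 pieces, and sum them
∫ over [0, 1/4) of t**(3/4)·t^(s-1) joins the sum
[1/4, 4) adds the kernel integral of exp(-sqrt(t)/2)
∫ 1/(2*sqrt(t))·t^(s-1) over [4, 9)
between 9 and ∞ the integrand is exp(-2*sqrt(t))·t^(s-1)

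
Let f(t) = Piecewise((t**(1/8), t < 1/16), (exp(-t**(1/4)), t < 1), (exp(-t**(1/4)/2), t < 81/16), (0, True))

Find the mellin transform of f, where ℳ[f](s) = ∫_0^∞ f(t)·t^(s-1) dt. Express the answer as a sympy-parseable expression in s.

back out the power substitution: t**(1/4) on [0, 1/4); exp(-sqrt(t)) on [1/4, 1); exp(-sqrt(t)/2) on [1, 9/4)
strip the power substitution: sqrt(t) on [0, 1/2); exp(-t) on [1/2, 1); exp(-t/2) on [1, 3/2)
along the cuts 1/16, 1, ℳ[f](s) splits into 3 integrals
on [0, 1/16): add ∫ t**(1/8)·t^(s-1) dt
on [1/16, 1) integrate f = exp(-t**(1/4)) against the kernel
for t in [1, 81/16): the term is ∫ exp(-t**(1/4)/2)·t^(s-1)

2**(2 - 4*s)*(16**s*(8*s + 1)*uppergamma(4*s, 1/2) - 16**s*(8*s + 1)*uppergamma(4*s, 1) + 256**s*(8*s + 1)*uppergamma(4*s, 1/2) - 256**s*(8*s + 1)*uppergamma(4*s, 3/4) + sqrt(2))/(8*s + 1)
  Re(s) > -1/8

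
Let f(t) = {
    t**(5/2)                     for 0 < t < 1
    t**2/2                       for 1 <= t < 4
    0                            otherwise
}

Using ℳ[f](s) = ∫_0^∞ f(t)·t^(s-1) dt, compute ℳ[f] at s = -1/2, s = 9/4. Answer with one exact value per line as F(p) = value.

remove the shared t-power first: sqrt(t) on [0, 1); 1/2 on [1, 4)
reversing the power substitution: t on [0, 1); 1/2 on [1, 2)
f breaks at 1 into 2 integrals to sum
piece [0, 1): integrate t**(5/2) against the kernel
∫ over [1, 4) of t**2/2·t^(s-1) joins the sum

F(-1/2) = 17/6
F(9/4) = 30/323 + 512*sqrt(2)/17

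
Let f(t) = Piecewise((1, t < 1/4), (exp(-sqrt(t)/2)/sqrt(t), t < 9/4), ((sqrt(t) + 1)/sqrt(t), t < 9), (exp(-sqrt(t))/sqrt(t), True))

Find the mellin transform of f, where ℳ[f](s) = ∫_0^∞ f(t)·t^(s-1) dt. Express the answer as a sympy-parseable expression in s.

(16**s*s*(2*s - 1)*uppergamma(2*s - 1, 1/4) - 16**s*s*(2*s - 1)*uppergamma(2*s - 1, 3/4) + 2**(2*s + 1)*s*(2*s - 1)*uppergamma(2*s - 1, 3) + 36**s*(8*s - 4)/3 + 36**s/3 + 9**s*(5 - 10*s)/3 - 2*9**s/3 + 2*s - 1)/(4**s*s*(2*s - 1))
  Re(s) > 0

back out the power substitution: 1 on [0, 1/2); exp(-t/2)/t on [1/2, 3/2); (t + 1)/t on [3/2, 3); …
reversing the shared t-power: t on [0, 1/2); exp(-t/2) on [1/2, 3/2); t + 1 on [3/2, 3); …
slice at 1/4, 9/4, 9, transform all 4 pieces, and sum them
segment [0, 1/4) carries 1; integrate it
over [1/4, 9/4), the kernel integral of exp(-sqrt(t)/2)/sqrt(t) enters the sum
the [9/4, 9) slice contributes ∫ (sqrt(t) + 1)/sqrt(t)·t^(s-1) dt
piece [9, ∞): integrate exp(-sqrt(t))/sqrt(t) against the kernel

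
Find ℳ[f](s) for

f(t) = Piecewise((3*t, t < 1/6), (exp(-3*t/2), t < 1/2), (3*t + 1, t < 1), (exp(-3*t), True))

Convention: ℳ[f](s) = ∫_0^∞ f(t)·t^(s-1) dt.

(2*2**s*s*(s + 1)*uppergamma(s, 3) - 5*3**s*s - 2*3**s + 2*4**s*s*(s + 1)*uppergamma(s, 1/4) - 2*4**s*s*(s + 1)*uppergamma(s, 3/4) + 8*6**s*s + 2*6**s + s)/(2*6**s*s*(s + 1))
  Re(s) > -1

undo the common scale on t: 3*t/2 on [0, 1/3); exp(-3*t/4) on [1/3, 1); 3*t/2 + 1 on [1, 2); …
invert the common scale on t to get t on [0, 1/2); exp(-t/2) on [1/2, 3/2); t + 1 on [3/2, 3); …
linearity at 1/6, 1/2, 1 turns ℳ[f](s) into 4 summed integrals
∫ over [0, 1/6) of 3*t·t^(s-1) joins the sum
on [1/6, 1/2): add ∫ exp(-3*t/2)·t^(s-1) dt
∫ over [1/2, 1) of (3*t + 1)·t^(s-1) joins the sum
segment 1 to ∞ holds exp(-3*t); add its integral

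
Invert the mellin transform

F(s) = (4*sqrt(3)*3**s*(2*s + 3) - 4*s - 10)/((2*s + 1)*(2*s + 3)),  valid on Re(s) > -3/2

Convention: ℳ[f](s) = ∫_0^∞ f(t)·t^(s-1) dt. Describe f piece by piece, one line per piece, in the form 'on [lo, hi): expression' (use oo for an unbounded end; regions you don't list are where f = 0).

on [0, 1): t**(3/2)
on [1, 3): 2*sqrt(t)

cuts at 1: linearity sums the 2 kernel integrals
the [0, 1) slice contributes ∫ t**(3/2)·t^(s-1) dt
segment [1, 3) carries 2*sqrt(t); integrate it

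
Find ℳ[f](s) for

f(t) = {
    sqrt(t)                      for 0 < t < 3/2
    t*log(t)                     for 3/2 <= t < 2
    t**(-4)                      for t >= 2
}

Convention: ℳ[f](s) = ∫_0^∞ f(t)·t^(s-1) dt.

decompose at 3/2, 2; ℳ[f](s) sums the 3 pieces' integrals
∫ sqrt(t)·t^(s-1) over [0, 3/2)
∫ t*log(t)·t^(s-1) over [3/2, 2)
the [2, ∞) slice contributes ∫ t**(-4)·t^(s-1) dt

(-32*2**(2*s)*(s - 4)*(2*s + 1) + 3**s*s*(s - 4)*(2*s + 1)*(-24*log(3) + 24*log(2)) + 3**s*(s - 4)*(2*s + 1)*(-24*log(3) + 24*log(2)) + 24*3**s*(s - 4)*(2*s + 1) + 16*3**s*sqrt(6)*(s - 4)*(s**2 + 2*s + 1) + 32*4**s*s*(s - 4)*(2*s + 1)*log(2) + 32*4**s*(s - 4)*(2*s + 1)*log(2) - 4**s*(2*s + 1)*(s**2 + 2*s + 1))/(16*2**s*(s - 4)*(2*s + 1)*(s**2 + 2*s + 1))
  -1/2 < Re(s) < 4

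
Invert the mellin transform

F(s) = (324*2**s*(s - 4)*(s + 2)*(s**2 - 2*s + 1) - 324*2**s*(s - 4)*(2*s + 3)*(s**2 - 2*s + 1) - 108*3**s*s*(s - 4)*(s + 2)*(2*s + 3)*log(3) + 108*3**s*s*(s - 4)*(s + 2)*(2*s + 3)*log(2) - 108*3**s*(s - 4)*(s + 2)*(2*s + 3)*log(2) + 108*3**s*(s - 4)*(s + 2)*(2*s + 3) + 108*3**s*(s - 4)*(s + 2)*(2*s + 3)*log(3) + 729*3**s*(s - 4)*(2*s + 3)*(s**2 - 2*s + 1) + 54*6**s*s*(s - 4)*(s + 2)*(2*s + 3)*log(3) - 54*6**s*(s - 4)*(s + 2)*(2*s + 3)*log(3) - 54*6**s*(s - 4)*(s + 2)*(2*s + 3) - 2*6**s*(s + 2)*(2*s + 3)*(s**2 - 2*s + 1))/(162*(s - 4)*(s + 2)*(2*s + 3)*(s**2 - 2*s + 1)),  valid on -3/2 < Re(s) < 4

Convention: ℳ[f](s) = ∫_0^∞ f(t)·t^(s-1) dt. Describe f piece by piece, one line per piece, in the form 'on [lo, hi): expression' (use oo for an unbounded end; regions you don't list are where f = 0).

undo the common scale on t: t**(3/2) on [0, 1); 2*t**2 on [1, 3/2); log(t)/t on [3/2, 3); …
treat the 4 regions marked off by 2, 3, 6 separately and sum
between 0 and 2 the integrand is sqrt(2)*t**(3/2)/4·t^(s-1)
∫ over [2, 3) of t**2/2·t^(s-1) joins the sum
∫ over [3, 6) of 2*log(t/2)/t·t^(s-1) joins the sum
over [6, ∞), the kernel integral of 16/t**4 enters the sum

on [0, 2): sqrt(2)*t**(3/2)/4
on [2, 3): t**2/2
on [3, 6): 2*log(t/2)/t
on [6, oo): 16/t**4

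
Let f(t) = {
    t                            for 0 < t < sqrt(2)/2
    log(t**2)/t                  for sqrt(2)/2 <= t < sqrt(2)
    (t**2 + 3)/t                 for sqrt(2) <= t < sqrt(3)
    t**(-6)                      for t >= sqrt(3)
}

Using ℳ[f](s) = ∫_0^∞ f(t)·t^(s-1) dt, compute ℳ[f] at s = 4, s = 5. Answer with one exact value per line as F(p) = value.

F(4) = sqrt(2)*(-1139 + 30*sqrt(2) + 270*log(2) + 864*sqrt(6))/360
F(5) = sqrt(3)/3 + 17*log(2)/16 + 207/32

undo the shared t-power: t**2 on [0, sqrt(2)/2); log(t**2) on [sqrt(2)/2, sqrt(2)); t**2 + 3 on [sqrt(2), sqrt(3)); …
undo the power substitution: t on [0, 1/2); log(t) on [1/2, 2); t + 3 on [2, 3); …
summing 4 kernel integrals split by sqrt(2)/2, sqrt(2), sqrt(3) yields ℳ[f](s)
segment [0, sqrt(2)/2) carries t; integrate it
between sqrt(2)/2 and sqrt(2) the integrand is log(t**2)/t·t^(s-1)
segment sqrt(2) to sqrt(3) holds (t**2 + 3)/t; add its integral
the [sqrt(3), ∞) slice contributes ∫ t**(-6)·t^(s-1) dt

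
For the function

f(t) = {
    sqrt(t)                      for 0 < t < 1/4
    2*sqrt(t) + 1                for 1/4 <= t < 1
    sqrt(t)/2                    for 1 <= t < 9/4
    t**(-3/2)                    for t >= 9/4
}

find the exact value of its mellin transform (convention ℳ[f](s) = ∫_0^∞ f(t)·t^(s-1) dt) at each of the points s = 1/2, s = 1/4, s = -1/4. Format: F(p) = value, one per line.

F(1/2) = 275/72
F(1/4) = -7*sqrt(2)/3 + 167*sqrt(6)/270 + 6
F(-1/4) = 2 + 599*sqrt(6)/567 + 2*sqrt(2)

invert the power substitution to get t on [0, 1/2); 2*t + 1 on [1/2, 1); t/2 on [1, 3/2); …
split f at 1/4, 1, 9/4: ℳ[f](s) collects 4 kernel integrals
segment 0 to 1/4 holds sqrt(t); add its integral
[1/4, 1) adds the kernel integral of (2*sqrt(t) + 1)
∫ sqrt(t)/2·t^(s-1) over [1, 9/4)
∫ over [9/4, ∞) of t**(-3/2)·t^(s-1) joins the sum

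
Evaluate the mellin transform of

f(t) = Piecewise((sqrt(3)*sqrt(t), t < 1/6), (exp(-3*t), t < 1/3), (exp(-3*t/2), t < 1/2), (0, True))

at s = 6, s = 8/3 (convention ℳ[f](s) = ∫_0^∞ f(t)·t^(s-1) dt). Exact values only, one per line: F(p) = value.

F(6) = -86701*exp(-3/4)/3888 - 326*exp(-1)/729 + sqrt(2)/606528 + 411515*exp(-1/2)/23328
F(8/3) = 6**(1/3)*(-608*2**(1/3)*uppergamma(8/3, 3/4) - 76*2**(2/3)*uppergamma(8/3, 1) + 3*sqrt(2) + 76*2**(2/3)*uppergamma(8/3, 1/2) + 608*2**(1/3)*uppergamma(8/3, 1/2))/4104

undo the common scale on t: sqrt(t) on [0, 1/2); exp(-t) on [1/2, 1); exp(-t/2) on [1, 3/2)
decompose at 1/6, 1/3; ℳ[f](s) sums the 3 pieces' integrals
segment [0, 1/6) carries sqrt(3)*sqrt(t); integrate it
∫ over [1/6, 1/3) of exp(-3*t)·t^(s-1) joins the sum
segment [1/3, 1/2) carries exp(-3*t/2); integrate it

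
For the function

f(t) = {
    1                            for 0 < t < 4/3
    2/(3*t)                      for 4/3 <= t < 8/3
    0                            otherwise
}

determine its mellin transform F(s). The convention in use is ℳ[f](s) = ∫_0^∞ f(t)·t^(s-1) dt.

2**(2*s - 2)*(2**s*s + 2*s - 4)/(3**s*s*(s - 1))
  Re(s) > 0

remove the common scale on t first: 1 on [0, 2); 1/t on [2, 4)
invert the common scale on t to get 1 on [0, 1); 1/(2*t) on [1, 2)
back out the shared t-power: t on [0, 1); 1/2 on [1, 2)
slice at 4/3, transform all 2 pieces, and sum them
segment 0 to 4/3 holds 1; add its integral
between 4/3 and 8/3 the integrand is 2/(3*t)·t^(s-1)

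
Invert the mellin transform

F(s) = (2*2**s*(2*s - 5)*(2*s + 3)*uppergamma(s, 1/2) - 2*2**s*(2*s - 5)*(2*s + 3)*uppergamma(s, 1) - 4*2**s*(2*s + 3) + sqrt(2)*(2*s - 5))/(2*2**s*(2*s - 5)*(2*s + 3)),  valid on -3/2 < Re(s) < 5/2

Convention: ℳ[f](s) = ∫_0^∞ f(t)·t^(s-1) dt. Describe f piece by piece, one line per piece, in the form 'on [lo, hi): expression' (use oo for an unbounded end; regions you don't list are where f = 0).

on [0, 1/2): t**(3/2)
on [1/2, 1): exp(-t)
on [1, oo): t**(-5/2)

decompose at 1/2, 1; ℳ[f](s) sums the 3 pieces' integrals
between 0 and 1/2 the integrand is t**(3/2)·t^(s-1)
for t in [1/2, 1): the term is ∫ exp(-t)·t^(s-1)
on [1, ∞): add ∫ t**(-5/2)·t^(s-1) dt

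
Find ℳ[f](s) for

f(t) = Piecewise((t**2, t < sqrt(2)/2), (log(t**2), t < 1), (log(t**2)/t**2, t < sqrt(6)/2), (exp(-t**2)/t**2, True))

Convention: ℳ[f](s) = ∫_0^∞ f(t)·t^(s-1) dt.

peel off the power substitution: t on [0, 1/2); log(t) on [1/2, 1); log(t)/t on [1, 3/2); …
reversing the shared t-power: t**2 on [0, 1/2); t*log(t) on [1/2, 1); log(t) on [1, 3/2); …
breakpoints sqrt(2)/2, 1, sqrt(6)/2: one integral from each of the 4 segments
segment [0, sqrt(2)/2) carries t**2; integrate it
on [sqrt(2)/2, 1): add ∫ log(t**2)·t^(s-1) dt
[1, sqrt(6)/2) adds the kernel integral of log(t**2)/t**2
∫ exp(-t**2)/t**2·t^(s-1) over [sqrt(6)/2, ∞)

(3*2**(s/2)*(s - 2)**2*(s + 2)*(4*s + (s - 2)**2 - 4)*uppergamma(s/2 - 1, 3/2) - 12*2**(s/2)*(s - 2)**2*(s + 2) + 12*2**(s/2)*(s + 2)*(4*s + (s - 2)**2 - 4) + 3**(s/2)*(s - 2)*(s + 2)*(-4*log(2) + 4*log(3))*(4*s + (s - 2)**2 - 4) - 8*3**(s/2)*(s + 2)*(4*s + (s - 2)**2 - 4) + 6*(s - 2)**3*(s + 2)*log(2) + 12*(s - 2)**2*(s + 2)*log(2) + 12*(s - 2)**2*(s + 2) + 3*(s - 2)**2*(4*s + (s - 2)**2 - 4))/(6*2**(s/2)*(s - 2)**2*(s + 2)*(4*s + (s - 2)**2 - 4))
  Re(s) > -2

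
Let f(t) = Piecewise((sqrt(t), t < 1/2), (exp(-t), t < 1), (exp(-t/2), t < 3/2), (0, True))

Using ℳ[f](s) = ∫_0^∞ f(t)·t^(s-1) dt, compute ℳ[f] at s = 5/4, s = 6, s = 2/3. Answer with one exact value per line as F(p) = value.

F(5/4) = -2*2**(1/4)*uppergamma(5/4, 3/4) - uppergamma(5/4, 1) + 2**(1/4)/7 + uppergamma(5/4, 1/2) + 2*2**(1/4)*uppergamma(5/4, 1/2)
F(6) = -260103*exp(-3/4)/16 - 326*exp(-1) + sqrt(2)/832 + 411515*exp(-1/2)/32
F(2/3) = -2**(2/3)*uppergamma(2/3, 3/4) - uppergamma(2/3, 1) + 3*2**(5/6)/14 + uppergamma(2/3, 1/2) + 2**(2/3)*uppergamma(2/3, 1/2)

summing 3 kernel integrals split by 1/2, 1 yields ℳ[f](s)
segment [0, 1/2) carries sqrt(t); integrate it
segment [1/2, 1) carries exp(-t); integrate it
∫ exp(-t/2)·t^(s-1) over [1, 3/2)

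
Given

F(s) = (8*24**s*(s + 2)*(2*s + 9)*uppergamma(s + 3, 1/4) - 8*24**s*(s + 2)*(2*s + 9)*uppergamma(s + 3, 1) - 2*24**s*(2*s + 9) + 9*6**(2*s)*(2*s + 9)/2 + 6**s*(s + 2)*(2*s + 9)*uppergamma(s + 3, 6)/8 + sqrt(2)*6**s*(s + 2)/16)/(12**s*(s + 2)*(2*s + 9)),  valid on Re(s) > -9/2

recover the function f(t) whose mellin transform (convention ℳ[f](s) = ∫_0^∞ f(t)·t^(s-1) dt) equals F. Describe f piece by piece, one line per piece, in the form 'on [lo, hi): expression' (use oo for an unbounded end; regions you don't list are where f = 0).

on [0, 1/2): t**(9/2)
on [1/2, 2): t**3*exp(-t/2)
on [2, 3): t**2/2
on [3, oo): t**3*exp(-2*t)

undo the shared t-power: t**(5/2) on [0, 1/2); t*exp(-t/2) on [1/2, 2); 1/2 on [2, 3); …
the shared t-power comes off first: t**(3/2) on [0, 1/2); exp(-t/2) on [1/2, 2); 1/(2*t) on [2, 3); …
linearity at 1/2, 2, 3 turns ℳ[f](s) into 4 summed integrals
on [0, 1/2): add ∫ t**(9/2)·t^(s-1) dt
between 1/2 and 2 the integrand is t**3*exp(-t/2)·t^(s-1)
for t in [2, 3): the term is ∫ t**2/2·t^(s-1)
[3, ∞) adds the kernel integral of t**3*exp(-2*t)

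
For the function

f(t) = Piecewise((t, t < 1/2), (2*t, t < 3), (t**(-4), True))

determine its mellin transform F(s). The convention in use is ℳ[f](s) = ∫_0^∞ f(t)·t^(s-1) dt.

the 3 pieces separated at 1/2, 3 each add one integral
on [0, 1/2) integrate f = t against the kernel
over [1/2, 3), the kernel integral of 2*t enters the sum
segment 3 to ∞ holds t**(-4); add its integral

(970*6**s*s - 3890*6**s - 81*s + 324)/(162*2**s*(s**2 - 3*s - 4))
  -1 < Re(s) < 4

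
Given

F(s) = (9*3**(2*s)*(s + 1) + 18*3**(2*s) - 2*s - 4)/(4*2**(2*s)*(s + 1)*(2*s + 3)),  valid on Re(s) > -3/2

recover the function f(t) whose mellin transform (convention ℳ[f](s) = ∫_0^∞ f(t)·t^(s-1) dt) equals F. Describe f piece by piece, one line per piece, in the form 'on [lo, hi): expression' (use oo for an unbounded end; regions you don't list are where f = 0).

back out the shared t-power: t on [0, 1/4); sqrt(t)*(2 - sqrt(t)) on [1/4, 9/4)
the power substitution comes off first: t**2 on [0, 1/2); t*(2 - t) on [1/2, 3/2)
invert the shared t-power to get t on [0, 1/2); 2 - t on [1/2, 3/2)
decompose at 1/4; ℳ[f](s) sums the 2 pieces' integrals
segment 0 to 1/4 holds t**(3/2); add its integral
[1/4, 9/4) adds the kernel integral of t*(2 - sqrt(t))

on [0, 1/4): t**(3/2)
on [1/4, 9/4): t*(2 - sqrt(t))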